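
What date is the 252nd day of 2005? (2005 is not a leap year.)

Sep 9, 2005

Jan has 31 days (252 − 31 = 221 remain).
Feb has 28 days (221 − 28 = 193 remain).
Mar has 31 days (193 − 31 = 162 remain).
Apr has 30 days (162 − 30 = 132 remain).
May has 31 days (132 − 31 = 101 remain).
Jun has 30 days (101 − 30 = 71 remain).
Jul has 31 days (71 − 31 = 40 remain).
Aug has 31 days (40 − 31 = 9 remain).
9 into Sep → Sep 9.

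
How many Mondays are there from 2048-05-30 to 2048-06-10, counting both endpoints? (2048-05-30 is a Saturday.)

2

2048-05-30 is a Saturday; the first Monday on or after it is 2048-06-01 (2 days later).
From 2048-06-01 to 2048-06-10 is 10 − 1 = 9 days.
9 ÷ 7 = 1 full weeks with remainder 2, so 1 more Mondays after the first → 2.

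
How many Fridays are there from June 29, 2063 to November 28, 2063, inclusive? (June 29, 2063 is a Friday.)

22

June 29, 2063 is a Friday; the first Friday on or after it is June 29, 2063.
From June 29, 2063 to November 28, 2063: 1 + 31 + 31 + 30 + 31 + 28 = 152 days (rest of June, July, August, September, October, November).
152 ÷ 7 = 21 full weeks with remainder 5, so 21 more Fridays after the first → 22.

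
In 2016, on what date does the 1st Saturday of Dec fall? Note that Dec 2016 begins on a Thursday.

Dec 2016 begins on a Thursday, so the first Saturday is Dec 3 (2 days later).

Dec 3, 2016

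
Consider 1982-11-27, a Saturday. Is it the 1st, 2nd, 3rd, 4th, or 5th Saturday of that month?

Day 27 falls in week ⌈27/7⌉ of the month.
Days 1–7 hold the 1st Saturday, 8–14 the 2nd, 15–21 the 3rd, 22–28 the 4th, 29–31 the 5th.
27 is in the range for the 4th.

4th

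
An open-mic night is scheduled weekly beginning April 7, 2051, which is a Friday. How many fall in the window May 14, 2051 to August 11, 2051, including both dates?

13

Occurrences land 7·i days after April 7, 2051 for i = 0, 1, 2, …
May 14, 2051 is 37 days after the start; 37 ÷ 7 = 5 remainder 2; since the remainder is 2, round up to i = 6. First occurrence in the window: #7 on May 19, 2051 (6×7 = 42 days in).
August 11, 2051 is 126 days after the start; 126 ÷ 7 = 18 remainder 0. Last occurrence in the window: #19 on August 11, 2051.
Occurrences #7 through #19: 13 in total.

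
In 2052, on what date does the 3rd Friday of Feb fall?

Feb 16, 2052

The first Friday of Feb 2052 is Feb 2.
The 3rd Friday is 2 weeks later: 2 + 14 = 16.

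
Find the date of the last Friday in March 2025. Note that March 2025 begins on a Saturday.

March 28, 2025

March 2025 begins on a Saturday, so the first Friday is March 7 (6 days later).
March 2025 has 31 days. Adding weeks: 7, 14, 21, 28 — the last one ≤ 31 is the 28th.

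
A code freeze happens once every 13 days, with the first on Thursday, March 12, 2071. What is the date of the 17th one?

October 6, 2071

The 17th occurrence is 16 intervals after the first: 16 × 13 = 208 days after March 12, 2071.
March has 31 days — 19 days to the end of March leaves 189.
April has 30 days (159 left).
May has 31 days (128 left).
June has 30 days (98 left).
July has 31 days (67 left).
August has 31 days (36 left).
September has 30 days (6 left).
6 days into October → October 6, 2071.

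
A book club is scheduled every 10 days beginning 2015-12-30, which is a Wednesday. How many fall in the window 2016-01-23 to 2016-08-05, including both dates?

19

Occurrences land 10·i days after 2015-12-30 for i = 0, 1, 2, …
2016-01-23 is 24 days after the start; 24 ÷ 10 = 2 remainder 4; since the remainder is 4, round up to i = 3. First occurrence in the window: #4 on 2016-01-29 (3×10 = 30 days in).
2016-08-05 is 219 days after the start; 219 ÷ 10 = 21 remainder 9. Last occurrence in the window: #22 on 2016-07-27.
Occurrences #4 through #22: 19 in total.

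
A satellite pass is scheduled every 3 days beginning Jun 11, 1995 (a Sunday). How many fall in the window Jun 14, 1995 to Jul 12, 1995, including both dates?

10

Occurrences land 3·i days after Jun 11, 1995 for i = 0, 1, 2, …
Jun 14, 1995 is 3 days after the start; 3 ÷ 3 = 1 remainder 0. First occurrence in the window: #2 on Jun 14, 1995 (1×3 = 3 days in).
Jul 12, 1995 is 31 days after the start; 31 ÷ 3 = 10 remainder 1. Last occurrence in the window: #11 on Jul 11, 1995.
Occurrences #2 through #11: 10 in total.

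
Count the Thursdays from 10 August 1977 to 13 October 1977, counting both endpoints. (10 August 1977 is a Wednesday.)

10 August 1977 is a Wednesday; the first Thursday on or after it is 11 August 1977 (1 day later).
From 11 August 1977 to 13 October 1977: 20 + 30 + 13 = 63 days (rest of August, September, October).
63 ÷ 7 = 9 full weeks with remainder 0, so 9 more Thursdays after the first → 10.

10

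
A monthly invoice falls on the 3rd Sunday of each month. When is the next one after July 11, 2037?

July 2037 starts on a Wednesday; its first Sunday is the 5th, so the 3rd Sunday is the 19th — July 19, 2037.
July 19, 2037 is after July 11, 2037, so that is the next one.

July 19, 2037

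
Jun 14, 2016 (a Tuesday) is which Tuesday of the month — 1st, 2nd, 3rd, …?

2nd

Day 14 falls in week ⌈14/7⌉ of the month.
Days 1–7 hold the 1st Tuesday, 8–14 the 2nd, 15–21 the 3rd, 22–28 the 4th, 29–31 the 5th.
14 is in the range for the 2nd.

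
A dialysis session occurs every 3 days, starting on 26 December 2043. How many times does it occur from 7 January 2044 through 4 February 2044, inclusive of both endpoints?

Occurrences land 3·i days after 26 December 2043 for i = 0, 1, 2, …
7 January 2044 is 12 days after the start; 12 ÷ 3 = 4 remainder 0. First occurrence in the window: #5 on 7 January 2044 (4×3 = 12 days in).
4 February 2044 is 40 days after the start; 40 ÷ 3 = 13 remainder 1. Last occurrence in the window: #14 on 3 February 2044.
Occurrences #5 through #14: 10 in total.

10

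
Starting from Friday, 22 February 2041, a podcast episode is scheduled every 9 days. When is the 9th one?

The 9th occurrence is 8 intervals after the first: 8 × 9 = 72 days after 22 February 2041.
February has 28 days — 6 days to the end of February leaves 66.
March has 31 days (35 left).
April has 30 days (5 left).
5 days into May → 5 May 2041.

5 May 2041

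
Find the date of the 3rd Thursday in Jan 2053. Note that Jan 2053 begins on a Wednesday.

Jan 16, 2053

Jan 2053 begins on a Wednesday, so the first Thursday is Jan 2 (1 day later).
The 3rd Thursday is 2 weeks later: 2 + 14 = 16.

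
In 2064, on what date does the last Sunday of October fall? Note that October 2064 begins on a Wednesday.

2064-10-26

October 2064 begins on a Wednesday, so the first Sunday is October 5 (4 days later).
October 2064 has 31 days. Adding weeks: 5, 12, 19, 26 — the last one ≤ 31 is the 26th.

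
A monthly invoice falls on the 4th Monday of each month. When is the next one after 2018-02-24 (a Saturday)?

2018-02-26

February 2018 starts on a Thursday; its first Monday is the 5th, so the 4th Monday is the 26th — 2018-02-26.
2018-02-26 is after 2018-02-24, so that is the next one.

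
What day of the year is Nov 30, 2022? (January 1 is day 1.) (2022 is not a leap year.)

Days in months before Nov: 31 + 28 + 31 + 30 + 31 + 30 + 31 + 31 + 30 + 31 = 304.
Plus 30 days into Nov → day 334.

334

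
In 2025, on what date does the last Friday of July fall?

July 25, 2025

The first Friday of July 2025 is July 4.
July 2025 has 31 days. Adding weeks: 4, 11, 18, 25 — the last one ≤ 31 is the 25th.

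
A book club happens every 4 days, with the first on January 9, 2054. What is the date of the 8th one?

February 6, 2054

The 8th occurrence is 7 intervals after the first: 7 × 4 = 28 days after January 9, 2054.
January has 31 days — 22 days to the end of January leaves 6.
6 days into February → February 6, 2054.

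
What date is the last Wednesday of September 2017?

The first Wednesday of September 2017 is September 6.
September 2017 has 30 days. Adding weeks: 6, 13, 20, 27 — the last one ≤ 30 is the 27th.

27 September 2017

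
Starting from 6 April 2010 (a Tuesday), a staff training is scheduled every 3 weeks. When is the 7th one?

10 August 2010

The 7th occurrence is 6 intervals after the first: 6 × 21 = 126 days after 6 April 2010.
April has 30 days — 24 days to the end of April leaves 102.
May has 31 days (71 left).
June has 30 days (41 left).
July has 31 days (10 left).
10 days into August → 10 August 2010.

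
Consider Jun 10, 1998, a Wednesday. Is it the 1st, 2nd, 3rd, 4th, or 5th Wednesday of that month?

Day 10 falls in week ⌈10/7⌉ of the month.
Days 1–7 hold the 1st Wednesday, 8–14 the 2nd, 15–21 the 3rd, 22–28 the 4th, 29–31 the 5th.
10 is in the range for the 2nd.

2nd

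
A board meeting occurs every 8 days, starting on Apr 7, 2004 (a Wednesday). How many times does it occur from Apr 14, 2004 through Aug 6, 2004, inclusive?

Occurrences land 8·i days after Apr 7, 2004 for i = 0, 1, 2, …
Apr 14, 2004 is 7 days after the start; 7 ÷ 8 = 0 remainder 7; since the remainder is 7, round up to i = 1. First occurrence in the window: #2 on Apr 15, 2004 (1×8 = 8 days in).
Aug 6, 2004 is 121 days after the start; 121 ÷ 8 = 15 remainder 1. Last occurrence in the window: #16 on Aug 5, 2004.
Occurrences #2 through #16: 15 in total.

15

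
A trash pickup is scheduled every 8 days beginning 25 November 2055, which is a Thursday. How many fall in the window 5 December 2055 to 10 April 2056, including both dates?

Occurrences land 8·i days after 25 November 2055 for i = 0, 1, 2, …
5 December 2055 is 10 days after the start; 10 ÷ 8 = 1 remainder 2; since the remainder is 2, round up to i = 2. First occurrence in the window: #3 on 11 December 2055 (2×8 = 16 days in).
10 April 2056 is 137 days after the start; 137 ÷ 8 = 17 remainder 1. Last occurrence in the window: #18 on 9 April 2056.
Occurrences #3 through #18: 16 in total.

16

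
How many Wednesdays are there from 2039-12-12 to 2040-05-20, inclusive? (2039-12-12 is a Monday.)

2039-12-12 is a Monday; the first Wednesday on or after it is 2039-12-14 (2 days later).
From 2039-12-14 to 2040-05-20: 17 + 31 + 29 + 31 + 30 + 20 = 158 days (rest of December, January, February, March, April, May).
158 ÷ 7 = 22 full weeks with remainder 4, so 22 more Wednesdays after the first → 23.

23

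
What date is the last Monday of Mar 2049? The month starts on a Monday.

Mar 29, 2049

Mar 2049 begins on a Monday, so the first Monday is Mar 1.
Mar 2049 has 31 days. Adding weeks: 1, 8, 15, 22, 29 — the last one ≤ 31 is the 29th.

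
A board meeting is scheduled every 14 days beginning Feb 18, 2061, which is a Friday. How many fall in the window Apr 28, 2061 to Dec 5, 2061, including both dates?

16

Occurrences land 14·i days after Feb 18, 2061 for i = 0, 1, 2, …
Apr 28, 2061 is 69 days after the start; 69 ÷ 14 = 4 remainder 13; since the remainder is 13, round up to i = 5. First occurrence in the window: #6 on Apr 29, 2061 (5×14 = 70 days in).
Dec 5, 2061 is 290 days after the start; 290 ÷ 14 = 20 remainder 10. Last occurrence in the window: #21 on Nov 25, 2061.
Occurrences #6 through #21: 16 in total.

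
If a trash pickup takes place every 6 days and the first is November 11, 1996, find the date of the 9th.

The 9th occurrence is 8 intervals after the first: 8 × 6 = 48 days after November 11, 1996.
November has 30 days — 19 days to the end of November leaves 29.
29 days into December → December 29, 1996.

December 29, 1996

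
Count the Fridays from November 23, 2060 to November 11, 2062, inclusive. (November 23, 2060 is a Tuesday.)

103

November 23, 2060 is a Tuesday; the first Friday on or after it is November 26, 2060 (3 days later).
From November 26, 2060 to November 11, 2062: 35 + 365 + 315 = 715 days (rest of 2060, 2061, to November 11, 2062 in 2062).
715 ÷ 7 = 102 full weeks with remainder 1, so 102 more Fridays after the first → 103.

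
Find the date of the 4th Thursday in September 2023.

2023-09-28

The first Thursday of September 2023 is September 7.
The 4th Thursday is 3 weeks later: 7 + 21 = 28.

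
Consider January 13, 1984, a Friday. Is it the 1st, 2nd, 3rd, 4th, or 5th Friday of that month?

2nd

Day 13 falls in week ⌈13/7⌉ of the month.
Days 1–7 hold the 1st Friday, 8–14 the 2nd, 15–21 the 3rd, 22–28 the 4th, 29–31 the 5th.
13 is in the range for the 2nd.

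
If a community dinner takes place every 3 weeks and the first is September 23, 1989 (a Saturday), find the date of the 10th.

March 31, 1990

The 10th occurrence is 9 intervals after the first: 9 × 21 = 189 days after September 23, 1989.
September has 30 days — 7 days to the end of September leaves 182.
October has 31 days (151 left).
November has 30 days (121 left).
December has 31 days (90 left).
January has 31 days (59 left).
February has 28 days (31 left).
31 days into March → March 31, 1990.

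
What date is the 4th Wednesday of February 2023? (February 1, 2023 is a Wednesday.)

February 2023 begins on a Wednesday, so the first Wednesday is February 1.
The 4th Wednesday is 3 weeks later: 1 + 21 = 22.

2023-02-22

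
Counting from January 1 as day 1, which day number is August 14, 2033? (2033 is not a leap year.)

Days in months before August: 31 + 28 + 31 + 30 + 31 + 30 + 31 = 212.
Plus 14 days into August → day 226.

226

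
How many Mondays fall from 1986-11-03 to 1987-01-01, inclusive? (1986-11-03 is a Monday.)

9

1986-11-03 is a Monday; the first Monday on or after it is 1986-11-03.
From 1986-11-03 to 1987-01-01: 27 + 31 + 1 = 59 days (rest of November, December, January).
59 ÷ 7 = 8 full weeks with remainder 3, so 8 more Mondays after the first → 9.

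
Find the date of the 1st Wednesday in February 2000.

February 2, 2000

The first Wednesday of February 2000 is February 2.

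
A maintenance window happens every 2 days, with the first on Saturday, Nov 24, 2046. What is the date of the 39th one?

Feb 8, 2047

The 39th occurrence is 38 intervals after the first: 38 × 2 = 76 days after Nov 24, 2046.
Nov has 30 days — 6 days to the end of Nov leaves 70.
Dec has 31 days (39 left).
Jan has 31 days (8 left).
8 days into Feb → Feb 8, 2047.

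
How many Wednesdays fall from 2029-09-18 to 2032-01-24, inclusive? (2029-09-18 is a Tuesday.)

2029-09-18 is a Tuesday; the first Wednesday on or after it is 2029-09-19 (1 day later).
From 2029-09-19 to 2032-01-24: 103 + 365 + 365 + 24 = 857 days (rest of 2029, 2030, 2031, to 2032-01-24 in 2032).
857 ÷ 7 = 122 full weeks with remainder 3, so 122 more Wednesdays after the first → 123.

123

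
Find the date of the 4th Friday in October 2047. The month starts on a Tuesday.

25 October 2047

October 2047 begins on a Tuesday, so the first Friday is October 4 (3 days later).
The 4th Friday is 3 weeks later: 4 + 21 = 25.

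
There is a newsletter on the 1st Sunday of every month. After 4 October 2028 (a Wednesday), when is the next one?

5 November 2028

October 2028 starts on a Sunday, so its 1st Sunday is 1 October 2028.
That is not after 4 October 2028, so look at November 2028.
November 2028 starts on a Wednesday, so its 1st Sunday is 5 November 2028 (4 days in).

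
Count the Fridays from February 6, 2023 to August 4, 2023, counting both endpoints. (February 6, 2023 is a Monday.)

26

February 6, 2023 is a Monday; the first Friday on or after it is February 10, 2023 (4 days later).
From February 10, 2023 to August 4, 2023: 18 + 31 + 30 + 31 + 30 + 31 + 4 = 175 days (rest of February, March, April, May, June, July, August).
175 ÷ 7 = 25 full weeks with remainder 0, so 25 more Fridays after the first → 26.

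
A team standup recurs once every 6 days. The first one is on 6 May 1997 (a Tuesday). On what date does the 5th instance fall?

The 5th occurrence is 4 intervals after the first: 4 × 6 = 24 days after 6 May 1997.
24 days later is 30 May 1997.

30 May 1997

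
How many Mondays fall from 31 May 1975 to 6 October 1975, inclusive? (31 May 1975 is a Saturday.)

19

31 May 1975 is a Saturday; the first Monday on or after it is 2 June 1975 (2 days later).
From 2 June 1975 to 6 October 1975: 28 + 31 + 31 + 30 + 6 = 126 days (rest of June, July, August, September, October).
126 ÷ 7 = 18 full weeks with remainder 0, so 18 more Mondays after the first → 19.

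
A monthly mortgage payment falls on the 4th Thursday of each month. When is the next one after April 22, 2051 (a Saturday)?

April 27, 2051

April 2051 starts on a Saturday; its first Thursday is the 6th, so the 4th Thursday is the 27th — April 27, 2051.
April 27, 2051 is after April 22, 2051, so that is the next one.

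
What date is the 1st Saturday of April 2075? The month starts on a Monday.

6 April 2075

April 2075 begins on a Monday, so the first Saturday is April 6 (5 days later).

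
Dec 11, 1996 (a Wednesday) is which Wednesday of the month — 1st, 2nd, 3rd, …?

Day 11 falls in week ⌈11/7⌉ of the month.
Days 1–7 hold the 1st Wednesday, 8–14 the 2nd, 15–21 the 3rd, 22–28 the 4th, 29–31 the 5th.
11 is in the range for the 2nd.

2nd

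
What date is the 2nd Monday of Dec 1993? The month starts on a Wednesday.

Dec 13, 1993

Dec 1993 begins on a Wednesday, so the first Monday is Dec 6 (5 days later).
The 2nd Monday is 1 weeks later: 6 + 7 = 13.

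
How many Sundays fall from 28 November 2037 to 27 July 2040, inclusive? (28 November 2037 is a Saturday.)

139

28 November 2037 is a Saturday; the first Sunday on or after it is 29 November 2037 (1 day later).
From 29 November 2037 to 27 July 2040: 32 + 365 + 365 + 209 = 971 days (rest of 2037, 2038, 2039, to 27 July 2040 in 2040).
971 ÷ 7 = 138 full weeks with remainder 5, so 138 more Sundays after the first → 139.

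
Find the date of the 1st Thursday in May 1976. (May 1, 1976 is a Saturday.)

May 1976 begins on a Saturday, so the first Thursday is May 6 (5 days later).

May 6, 1976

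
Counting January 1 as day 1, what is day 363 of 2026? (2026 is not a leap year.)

29 December 2026

January has 31 days (363 − 31 = 332 remain).
February has 28 days (332 − 28 = 304 remain).
March has 31 days (304 − 31 = 273 remain).
April has 30 days (273 − 30 = 243 remain).
May has 31 days (243 − 31 = 212 remain).
June has 30 days (212 − 30 = 182 remain).
July has 31 days (182 − 31 = 151 remain).
August has 31 days (151 − 31 = 120 remain).
September has 30 days (120 − 30 = 90 remain).
October has 31 days (90 − 31 = 59 remain).
November has 30 days (59 − 30 = 29 remain).
29 into December → December 29.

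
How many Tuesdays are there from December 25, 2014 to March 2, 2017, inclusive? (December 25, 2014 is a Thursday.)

114

December 25, 2014 is a Thursday; the first Tuesday on or after it is December 30, 2014 (5 days later).
From December 30, 2014 to March 2, 2017: 1 + 365 + 366 + 61 = 793 days (rest of 2014, 2015, 2016, to March 2, 2017 in 2017).
793 ÷ 7 = 113 full weeks with remainder 2, so 113 more Tuesdays after the first → 114.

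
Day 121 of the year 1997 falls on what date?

Jan has 31 days (121 − 31 = 90 remain).
Feb has 28 days (90 − 28 = 62 remain).
Mar has 31 days (62 − 31 = 31 remain).
Apr has 30 days (31 − 30 = 1 remain).
1 into May → May 1.

May 1, 1997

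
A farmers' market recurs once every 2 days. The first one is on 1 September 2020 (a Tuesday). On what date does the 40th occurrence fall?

18 November 2020

The 40th occurrence is 39 intervals after the first: 39 × 2 = 78 days after 1 September 2020.
September has 30 days — 29 days to the end of September leaves 49.
October has 31 days (18 left).
18 days into November → 18 November 2020.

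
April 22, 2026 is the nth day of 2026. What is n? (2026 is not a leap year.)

112

Days in months before April: 31 + 28 + 31 = 90.
Plus 22 days into April → day 112.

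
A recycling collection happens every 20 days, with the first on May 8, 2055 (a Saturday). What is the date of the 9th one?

October 15, 2055

The 9th occurrence is 8 intervals after the first: 8 × 20 = 160 days after May 8, 2055.
May has 31 days — 23 days to the end of May leaves 137.
June has 30 days (107 left).
July has 31 days (76 left).
August has 31 days (45 left).
September has 30 days (15 left).
15 days into October → October 15, 2055.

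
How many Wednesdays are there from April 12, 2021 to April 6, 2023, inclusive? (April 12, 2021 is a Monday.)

104

April 12, 2021 is a Monday; the first Wednesday on or after it is April 14, 2021 (2 days later).
From April 14, 2021 to April 6, 2023: 261 + 365 + 96 = 722 days (rest of 2021, 2022, to April 6, 2023 in 2023).
722 ÷ 7 = 103 full weeks with remainder 1, so 103 more Wednesdays after the first → 104.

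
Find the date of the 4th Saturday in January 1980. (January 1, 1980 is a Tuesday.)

January 26, 1980

January 1980 begins on a Tuesday, so the first Saturday is January 5 (4 days later).
The 4th Saturday is 3 weeks later: 5 + 21 = 26.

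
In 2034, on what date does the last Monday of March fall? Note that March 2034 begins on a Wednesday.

March 2034 begins on a Wednesday, so the first Monday is March 6 (5 days later).
March 2034 has 31 days. Adding weeks: 6, 13, 20, 27 — the last one ≤ 31 is the 27th.

March 27, 2034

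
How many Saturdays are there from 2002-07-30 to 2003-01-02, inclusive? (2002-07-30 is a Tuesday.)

22

2002-07-30 is a Tuesday; the first Saturday on or after it is 2002-08-03 (4 days later).
From 2002-08-03 to 2003-01-02: 28 + 30 + 31 + 30 + 31 + 2 = 152 days (rest of August, September, October, November, December, January).
152 ÷ 7 = 21 full weeks with remainder 5, so 21 more Saturdays after the first → 22.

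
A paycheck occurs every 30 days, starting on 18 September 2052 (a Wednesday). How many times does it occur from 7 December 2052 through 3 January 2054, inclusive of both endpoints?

13

Occurrences land 30·i days after 18 September 2052 for i = 0, 1, 2, …
7 December 2052 is 80 days after the start; 80 ÷ 30 = 2 remainder 20; since the remainder is 20, round up to i = 3. First occurrence in the window: #4 on 17 December 2052 (3×30 = 90 days in).
3 January 2054 is 472 days after the start; 472 ÷ 30 = 15 remainder 22. Last occurrence in the window: #16 on 12 December 2053.
Occurrences #4 through #16: 13 in total.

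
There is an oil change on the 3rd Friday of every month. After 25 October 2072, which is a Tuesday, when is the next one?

18 November 2072

October 2072 starts on a Saturday; its first Friday is the 7th, so the 3rd Friday is the 21st — 21 October 2072.
That is not after 25 October 2072, so look at November 2072.
November 2072 starts on a Tuesday; its first Friday is the 4th, so the 3rd Friday is the 18th — 18 November 2072.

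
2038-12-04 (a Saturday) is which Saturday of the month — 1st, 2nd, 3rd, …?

1st

Day 4 falls in week ⌈4/7⌉ of the month.
Days 1–7 hold the 1st Saturday, 8–14 the 2nd, 15–21 the 3rd, 22–28 the 4th, 29–31 the 5th.
4 is in the range for the 1st.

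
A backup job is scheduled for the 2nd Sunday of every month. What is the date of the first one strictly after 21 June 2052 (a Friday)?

June 2052 starts on a Saturday; its first Sunday is the 2nd, so the 2nd Sunday is the 9th — 9 June 2052.
That is not after 21 June 2052, so look at July 2052.
July 2052 starts on a Monday; its first Sunday is the 7th, so the 2nd Sunday is the 14th — 14 July 2052.

14 July 2052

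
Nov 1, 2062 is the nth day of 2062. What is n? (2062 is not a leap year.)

Days in months before Nov: 31 + 28 + 31 + 30 + 31 + 30 + 31 + 31 + 30 + 31 = 304.
Plus 1 day into Nov → day 305.

305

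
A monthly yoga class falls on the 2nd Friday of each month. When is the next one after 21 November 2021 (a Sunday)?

10 December 2021

November 2021 starts on a Monday; its first Friday is the 5th, so the 2nd Friday is the 12th — 12 November 2021.
That is not after 21 November 2021, so look at December 2021.
December 2021 starts on a Wednesday; its first Friday is the 3rd, so the 2nd Friday is the 10th — 10 December 2021.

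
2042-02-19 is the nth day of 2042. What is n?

Days in months before February: 31 = 31.
Plus 19 days into February → day 50.

50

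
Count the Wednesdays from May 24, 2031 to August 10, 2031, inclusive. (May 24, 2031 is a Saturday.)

May 24, 2031 is a Saturday; the first Wednesday on or after it is May 28, 2031 (4 days later).
From May 28, 2031 to August 10, 2031: 3 + 30 + 31 + 10 = 74 days (rest of May, June, July, August).
74 ÷ 7 = 10 full weeks with remainder 4, so 10 more Wednesdays after the first → 11.

11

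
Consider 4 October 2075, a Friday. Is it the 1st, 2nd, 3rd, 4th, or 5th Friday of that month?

Day 4 falls in week ⌈4/7⌉ of the month.
Days 1–7 hold the 1st Friday, 8–14 the 2nd, 15–21 the 3rd, 22–28 the 4th, 29–31 the 5th.
4 is in the range for the 1st.

1st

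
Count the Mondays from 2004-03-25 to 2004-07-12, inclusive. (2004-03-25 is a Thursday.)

2004-03-25 is a Thursday; the first Monday on or after it is 2004-03-29 (4 days later).
From 2004-03-29 to 2004-07-12: 2 + 30 + 31 + 30 + 12 = 105 days (rest of March, April, May, June, July).
105 ÷ 7 = 15 full weeks with remainder 0, so 15 more Mondays after the first → 16.

16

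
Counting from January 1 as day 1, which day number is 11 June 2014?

162

Days in months before June: 31 + 28 + 31 + 30 + 31 = 151.
Plus 11 days into June → day 162.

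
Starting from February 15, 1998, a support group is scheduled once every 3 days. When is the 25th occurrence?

April 28, 1998

The 25th occurrence is 24 intervals after the first: 24 × 3 = 72 days after February 15, 1998.
February has 28 days — 13 days to the end of February leaves 59.
March has 31 days (28 left).
28 days into April → April 28, 1998.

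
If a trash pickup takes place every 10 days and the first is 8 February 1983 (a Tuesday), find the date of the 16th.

8 July 1983

The 16th occurrence is 15 intervals after the first: 15 × 10 = 150 days after 8 February 1983.
February has 28 days — 20 days to the end of February leaves 130.
March has 31 days (99 left).
April has 30 days (69 left).
May has 31 days (38 left).
June has 30 days (8 left).
8 days into July → 8 July 1983.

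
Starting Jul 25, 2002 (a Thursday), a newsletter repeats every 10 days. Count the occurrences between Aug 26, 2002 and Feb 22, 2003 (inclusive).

Occurrences land 10·i days after Jul 25, 2002 for i = 0, 1, 2, …
Aug 26, 2002 is 32 days after the start; 32 ÷ 10 = 3 remainder 2; since the remainder is 2, round up to i = 4. First occurrence in the window: #5 on Sep 3, 2002 (4×10 = 40 days in).
Feb 22, 2003 is 212 days after the start; 212 ÷ 10 = 21 remainder 2. Last occurrence in the window: #22 on Feb 20, 2003.
Occurrences #5 through #22: 18 in total.

18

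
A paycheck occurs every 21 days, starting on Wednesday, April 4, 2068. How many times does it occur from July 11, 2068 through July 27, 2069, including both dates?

Occurrences land 21·i days after April 4, 2068 for i = 0, 1, 2, …
July 11, 2068 is 98 days after the start; 98 ÷ 21 = 4 remainder 14; since the remainder is 14, round up to i = 5. First occurrence in the window: #6 on July 18, 2068 (5×21 = 105 days in).
July 27, 2069 is 479 days after the start; 479 ÷ 21 = 22 remainder 17. Last occurrence in the window: #23 on July 10, 2069.
Occurrences #6 through #23: 18 in total.

18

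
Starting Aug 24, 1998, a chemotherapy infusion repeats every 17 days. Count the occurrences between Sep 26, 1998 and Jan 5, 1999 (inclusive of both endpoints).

Occurrences land 17·i days after Aug 24, 1998 for i = 0, 1, 2, …
Sep 26, 1998 is 33 days after the start; 33 ÷ 17 = 1 remainder 16; since the remainder is 16, round up to i = 2. First occurrence in the window: #3 on Sep 27, 1998 (2×17 = 34 days in).
Jan 5, 1999 is 134 days after the start; 134 ÷ 17 = 7 remainder 15. Last occurrence in the window: #8 on Dec 21, 1998.
Occurrences #3 through #8: 6 in total.

6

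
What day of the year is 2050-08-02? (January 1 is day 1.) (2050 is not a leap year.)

214

Days in months before August: 31 + 28 + 31 + 30 + 31 + 30 + 31 = 212.
Plus 2 days into August → day 214.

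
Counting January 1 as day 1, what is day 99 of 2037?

April 9, 2037

January has 31 days (99 − 31 = 68 remain).
February has 28 days (68 − 28 = 40 remain).
March has 31 days (40 − 31 = 9 remain).
9 into April → April 9.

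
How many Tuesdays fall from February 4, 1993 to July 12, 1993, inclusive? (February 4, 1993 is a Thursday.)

22

February 4, 1993 is a Thursday; the first Tuesday on or after it is February 9, 1993 (5 days later).
From February 9, 1993 to July 12, 1993: 19 + 31 + 30 + 31 + 30 + 12 = 153 days (rest of February, March, April, May, June, July).
153 ÷ 7 = 21 full weeks with remainder 6, so 21 more Tuesdays after the first → 22.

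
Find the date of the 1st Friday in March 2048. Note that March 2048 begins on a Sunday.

March 2048 begins on a Sunday, so the first Friday is March 6 (5 days later).

6 March 2048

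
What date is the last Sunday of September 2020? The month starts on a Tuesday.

27 September 2020

September 2020 begins on a Tuesday, so the first Sunday is September 6 (5 days later).
September 2020 has 30 days. Adding weeks: 6, 13, 20, 27 — the last one ≤ 30 is the 27th.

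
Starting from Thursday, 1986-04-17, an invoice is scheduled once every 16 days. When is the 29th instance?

1987-07-09

The 29th occurrence is 28 intervals after the first: 28 × 16 = 448 days after 1986-04-17.
April has 30 days — 13 days to the end of April leaves 435.
From end of April to end of 1986 is 245 days (190 left).
January has 31 days (159 left).
February has 28 days (131 left).
March has 31 days (100 left).
April has 30 days (70 left).
May has 31 days (39 left).
June has 30 days (9 left).
9 days into July → 1987-07-09.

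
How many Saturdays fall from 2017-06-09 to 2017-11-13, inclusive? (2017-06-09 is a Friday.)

23

2017-06-09 is a Friday; the first Saturday on or after it is 2017-06-10 (1 day later).
From 2017-06-10 to 2017-11-13: 20 + 31 + 31 + 30 + 31 + 13 = 156 days (rest of June, July, August, September, October, November).
156 ÷ 7 = 22 full weeks with remainder 2, so 22 more Saturdays after the first → 23.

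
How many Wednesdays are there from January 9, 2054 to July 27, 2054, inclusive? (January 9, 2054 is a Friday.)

28

January 9, 2054 is a Friday; the first Wednesday on or after it is January 14, 2054 (5 days later).
From January 14, 2054 to July 27, 2054: 17 + 28 + 31 + 30 + 31 + 30 + 27 = 194 days (rest of January, February, March, April, May, June, July).
194 ÷ 7 = 27 full weeks with remainder 5, so 27 more Wednesdays after the first → 28.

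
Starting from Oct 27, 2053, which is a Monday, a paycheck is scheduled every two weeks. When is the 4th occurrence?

The 4th occurrence is 3 intervals after the first: 3 × 14 = 42 days after Oct 27, 2053.
Oct has 31 days — 4 days to the end of Oct leaves 38.
Nov has 30 days (8 left).
8 days into Dec → Dec 8, 2053.

Dec 8, 2053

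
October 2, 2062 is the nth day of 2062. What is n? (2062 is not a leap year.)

Days in months before October: 31 + 28 + 31 + 30 + 31 + 30 + 31 + 31 + 30 = 273.
Plus 2 days into October → day 275.

275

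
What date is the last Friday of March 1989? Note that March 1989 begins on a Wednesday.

March 31, 1989

March 1989 begins on a Wednesday, so the first Friday is March 3 (2 days later).
March 1989 has 31 days. Adding weeks: 3, 10, 17, 24, 31 — the last one ≤ 31 is the 31st.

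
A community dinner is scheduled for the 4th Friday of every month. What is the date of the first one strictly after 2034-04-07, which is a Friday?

2034-04-28

April 2034 starts on a Saturday; its first Friday is the 7th, so the 4th Friday is the 28th — 2034-04-28.
2034-04-28 is after 2034-04-07, so that is the next one.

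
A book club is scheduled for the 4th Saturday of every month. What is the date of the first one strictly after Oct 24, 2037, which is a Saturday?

Oct 2037 starts on a Thursday; its first Saturday is the 3rd, so the 4th Saturday is the 24th — Oct 24, 2037.
That is not after Oct 24, 2037, so look at Nov 2037.
Nov 2037 starts on a Sunday; its first Saturday is the 7th, so the 4th Saturday is the 28th — Nov 28, 2037.

Nov 28, 2037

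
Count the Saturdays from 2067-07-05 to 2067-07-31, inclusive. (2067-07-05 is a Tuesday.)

2067-07-05 is a Tuesday; the first Saturday on or after it is 2067-07-09 (4 days later).
From 2067-07-09 to 2067-07-31 is 31 − 9 = 22 days.
22 ÷ 7 = 3 full weeks with remainder 1, so 3 more Saturdays after the first → 4.

4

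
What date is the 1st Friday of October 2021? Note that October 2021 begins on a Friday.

2021-10-01

October 2021 begins on a Friday, so the first Friday is October 1.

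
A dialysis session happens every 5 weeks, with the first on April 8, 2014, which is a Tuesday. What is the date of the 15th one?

August 11, 2015

The 15th occurrence is 14 intervals after the first: 14 × 35 = 490 days after April 8, 2014.
April has 30 days — 22 days to the end of April leaves 468.
From end of April to end of 2014 is 245 days (223 left).
January has 31 days (192 left).
February has 28 days (164 left).
March has 31 days (133 left).
April has 30 days (103 left).
May has 31 days (72 left).
June has 30 days (42 left).
July has 31 days (11 left).
11 days into August → August 11, 2015.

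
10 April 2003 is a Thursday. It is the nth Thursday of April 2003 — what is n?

2nd

Day 10 falls in week ⌈10/7⌉ of the month.
Days 1–7 hold the 1st Thursday, 8–14 the 2nd, 15–21 the 3rd, 22–28 the 4th, 29–31 the 5th.
10 is in the range for the 2nd.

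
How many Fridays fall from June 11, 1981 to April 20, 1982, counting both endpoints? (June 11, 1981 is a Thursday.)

June 11, 1981 is a Thursday; the first Friday on or after it is June 12, 1981 (1 day later).
From June 12, 1981 to April 20, 1982: 18 + 31 + 31 + 30 + 31 + 30 + 31 + 31 + 28 + 31 + 20 = 312 days (rest of June, July, August, September, October, November, December, January, February, March, April).
312 ÷ 7 = 44 full weeks with remainder 4, so 44 more Fridays after the first → 45.

45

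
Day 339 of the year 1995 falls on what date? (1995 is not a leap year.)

1995-12-05

January has 31 days (339 − 31 = 308 remain).
February has 28 days (308 − 28 = 280 remain).
March has 31 days (280 − 31 = 249 remain).
April has 30 days (249 − 30 = 219 remain).
May has 31 days (219 − 31 = 188 remain).
June has 30 days (188 − 30 = 158 remain).
July has 31 days (158 − 31 = 127 remain).
August has 31 days (127 − 31 = 96 remain).
September has 30 days (96 − 30 = 66 remain).
October has 31 days (66 − 31 = 35 remain).
November has 30 days (35 − 30 = 5 remain).
5 into December → December 5.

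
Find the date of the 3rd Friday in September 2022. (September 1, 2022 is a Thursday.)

September 16, 2022

September 2022 begins on a Thursday, so the first Friday is September 2 (1 day later).
The 3rd Friday is 2 weeks later: 2 + 14 = 16.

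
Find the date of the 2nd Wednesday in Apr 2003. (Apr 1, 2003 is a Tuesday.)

Apr 2003 begins on a Tuesday, so the first Wednesday is Apr 2 (1 day later).
The 2nd Wednesday is 1 weeks later: 2 + 7 = 9.

Apr 9, 2003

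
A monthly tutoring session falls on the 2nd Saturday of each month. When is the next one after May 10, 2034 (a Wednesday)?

May 2034 starts on a Monday; its first Saturday is the 6th, so the 2nd Saturday is the 13th — May 13, 2034.
May 13, 2034 is after May 10, 2034, so that is the next one.

May 13, 2034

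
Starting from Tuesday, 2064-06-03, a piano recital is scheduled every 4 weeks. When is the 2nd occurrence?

The 2nd occurrence is 1 interval after the first: 1 × 28 = 28 days after 2064-06-03.
June has 30 days — 27 days to the end of June leaves 1.
1 day into July → 2064-07-01.

2064-07-01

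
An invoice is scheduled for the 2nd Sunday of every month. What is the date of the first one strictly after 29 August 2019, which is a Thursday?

August 2019 starts on a Thursday; its first Sunday is the 4th, so the 2nd Sunday is the 11th — 11 August 2019.
That is not after 29 August 2019, so look at September 2019.
September 2019 starts on a Sunday; its first Sunday is the 1st, so the 2nd Sunday is the 8th — 8 September 2019.

8 September 2019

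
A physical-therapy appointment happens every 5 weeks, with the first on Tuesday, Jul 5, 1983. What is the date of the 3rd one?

Sep 13, 1983

The 3rd occurrence is 2 intervals after the first: 2 × 35 = 70 days after Jul 5, 1983.
Jul has 31 days — 26 days to the end of Jul leaves 44.
Aug has 31 days (13 left).
13 days into Sep → Sep 13, 1983.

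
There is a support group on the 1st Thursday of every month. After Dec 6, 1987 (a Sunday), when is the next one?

Dec 1987 starts on a Tuesday, so its 1st Thursday is Dec 3, 1987 (2 days in).
That is not after Dec 6, 1987, so look at Jan 1988.
Jan 1988 starts on a Friday, so its 1st Thursday is Jan 7, 1988 (6 days in).

Jan 7, 1988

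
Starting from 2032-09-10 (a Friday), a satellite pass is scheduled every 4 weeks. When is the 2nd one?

2032-10-08

The 2nd occurrence is 1 interval after the first: 1 × 28 = 28 days after 2032-09-10.
September has 30 days — 20 days to the end of September leaves 8.
8 days into October → 2032-10-08.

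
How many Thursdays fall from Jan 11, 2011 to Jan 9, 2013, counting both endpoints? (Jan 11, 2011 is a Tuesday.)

Jan 11, 2011 is a Tuesday; the first Thursday on or after it is Jan 13, 2011 (2 days later).
From Jan 13, 2011 to Jan 9, 2013: 352 + 366 + 9 = 727 days (rest of 2011, 2012, to Jan 9, 2013 in 2013).
727 ÷ 7 = 103 full weeks with remainder 6, so 103 more Thursdays after the first → 104.

104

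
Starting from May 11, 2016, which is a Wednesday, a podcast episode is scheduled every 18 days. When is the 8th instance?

Sep 14, 2016

The 8th occurrence is 7 intervals after the first: 7 × 18 = 126 days after May 11, 2016.
May has 31 days — 20 days to the end of May leaves 106.
Jun has 30 days (76 left).
Jul has 31 days (45 left).
Aug has 31 days (14 left).
14 days into Sep → Sep 14, 2016.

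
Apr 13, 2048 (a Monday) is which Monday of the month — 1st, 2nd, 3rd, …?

2nd

Day 13 falls in week ⌈13/7⌉ of the month.
Days 1–7 hold the 1st Monday, 8–14 the 2nd, 15–21 the 3rd, 22–28 the 4th, 29–31 the 5th.
13 is in the range for the 2nd.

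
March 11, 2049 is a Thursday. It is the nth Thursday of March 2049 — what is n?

Day 11 falls in week ⌈11/7⌉ of the month.
Days 1–7 hold the 1st Thursday, 8–14 the 2nd, 15–21 the 3rd, 22–28 the 4th, 29–31 the 5th.
11 is in the range for the 2nd.

2nd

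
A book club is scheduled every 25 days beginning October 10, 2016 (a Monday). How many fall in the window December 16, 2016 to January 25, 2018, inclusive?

Occurrences land 25·i days after October 10, 2016 for i = 0, 1, 2, …
December 16, 2016 is 67 days after the start; 67 ÷ 25 = 2 remainder 17; since the remainder is 17, round up to i = 3. First occurrence in the window: #4 on December 24, 2016 (3×25 = 75 days in).
January 25, 2018 is 472 days after the start; 472 ÷ 25 = 18 remainder 22. Last occurrence in the window: #19 on January 3, 2018.
Occurrences #4 through #19: 16 in total.

16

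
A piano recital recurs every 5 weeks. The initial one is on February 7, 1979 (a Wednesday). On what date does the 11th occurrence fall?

The 11th occurrence is 10 intervals after the first: 10 × 35 = 350 days after February 7, 1979.
February has 28 days — 21 days to the end of February leaves 329.
March has 31 days (298 left).
April has 30 days (268 left).
May has 31 days (237 left).
June has 30 days (207 left).
July has 31 days (176 left).
August has 31 days (145 left).
September has 30 days (115 left).
October has 31 days (84 left).
November has 30 days (54 left).
December has 31 days (23 left).
23 days into January → January 23, 1980.

January 23, 1980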